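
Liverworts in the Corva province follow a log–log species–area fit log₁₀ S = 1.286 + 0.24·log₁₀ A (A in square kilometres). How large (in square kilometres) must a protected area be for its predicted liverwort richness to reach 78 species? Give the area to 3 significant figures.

78 = 19.32 × A^0.24  ⇒  A^0.24 = 78/19.32 = 4.037
ln A = ln(4.037) / 0.24 = 1.3956 / 0.24 = 5.8149
A = e^5.8149 ≈ 335.3 square kilometres

335 square kilometres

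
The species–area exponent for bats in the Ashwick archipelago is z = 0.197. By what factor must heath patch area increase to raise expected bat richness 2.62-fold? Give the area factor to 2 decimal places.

132.85

(A₂/A₁)^0.197 = 2.62, so A₂/A₁ = 2.62^(1/0.197) = 2.62^5.076
ln(A₂/A₁) = ln 2.62 / 0.197 = 0.9632 / 0.197 = 4.8892
A₂/A₁ = e^4.8892 ≈ 132.8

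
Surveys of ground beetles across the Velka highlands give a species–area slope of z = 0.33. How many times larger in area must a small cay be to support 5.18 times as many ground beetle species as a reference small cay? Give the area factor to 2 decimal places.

(A₂/A₁)^0.33 = 5.18, so A₂/A₁ = 5.18^(1/0.33) = 5.18^3.03
ln(A₂/A₁) = ln 5.18 / 0.33 = 1.6448 / 0.33 = 4.9843
A₂/A₁ = e^4.9843 ≈ 146.1

146.10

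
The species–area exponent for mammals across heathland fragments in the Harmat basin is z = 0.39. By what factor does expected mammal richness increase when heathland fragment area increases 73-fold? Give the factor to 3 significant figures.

5.33

S₂/S₁ = (A₂/A₁)^z = 73^0.39
ln(S₂/S₁) = 0.39 × ln 73 = 0.39 × 4.2905 = 1.6733
S₂/S₁ = e^1.6733 ≈ 5.33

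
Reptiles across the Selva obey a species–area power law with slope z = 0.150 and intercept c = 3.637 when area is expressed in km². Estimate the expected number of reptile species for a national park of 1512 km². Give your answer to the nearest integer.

S = 3.637 × 1512^0.15 = 3.637 × 2.999 ≈ 10.91

11 species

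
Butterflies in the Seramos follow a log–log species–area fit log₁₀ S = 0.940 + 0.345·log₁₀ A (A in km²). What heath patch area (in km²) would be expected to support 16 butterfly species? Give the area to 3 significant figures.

16 = 8.71 × A^0.345  ⇒  A^0.345 = 16/8.71 = 1.837
ln A = ln(1.837) / 0.345 = 0.6082 / 0.345 = 1.7628
A = e^1.7628 ≈ 5.829 km²

5.83 km²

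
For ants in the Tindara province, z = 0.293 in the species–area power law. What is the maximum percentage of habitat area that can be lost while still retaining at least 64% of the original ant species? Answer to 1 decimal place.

Need (A_new/A_old)^0.293 = 0.64, so A_new/A_old = 0.64^(1/0.293) = 0.64^3.413
ln(A_new/A_old) = ln 0.64 / 0.293 = -0.4463 / 0.293 = -1.5232
A_new/A_old = e^-1.5232 ≈ 0.218
Fraction that can be lost = 1 − 0.218 = 0.782

78.2%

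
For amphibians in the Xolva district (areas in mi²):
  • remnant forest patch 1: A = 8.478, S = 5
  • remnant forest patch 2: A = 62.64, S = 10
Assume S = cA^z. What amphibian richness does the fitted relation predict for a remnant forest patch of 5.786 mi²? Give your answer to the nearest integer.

4

z = ln(10/5) / ln(62.64/8.478) = 0.6931 / 1.9999 = 0.3466
c = 5 / 8.478^0.3466 = 5 / 2.098 = 2.384
S₃ = 2.384 × 5.786^0.3466 = 2.384 × 1.838 ≈ 4.38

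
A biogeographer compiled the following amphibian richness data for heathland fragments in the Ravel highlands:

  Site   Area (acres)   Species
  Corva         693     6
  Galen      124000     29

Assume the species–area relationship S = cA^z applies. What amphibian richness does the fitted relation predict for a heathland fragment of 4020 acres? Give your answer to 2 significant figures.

10

z = ln(29/6) / ln(124000/693) = 1.5755 / 5.1870 = 0.3037
c = 6 / 693^0.3037 = 6 / 7.292 = 0.8228
S₃ = 0.8228 × 4020^0.3037 = 0.8228 × 12.44 ≈ 10.23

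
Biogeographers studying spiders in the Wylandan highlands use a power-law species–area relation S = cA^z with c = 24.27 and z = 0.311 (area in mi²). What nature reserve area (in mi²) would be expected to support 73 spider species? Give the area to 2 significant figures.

73 = 24.27 × A^0.311  ⇒  A^0.311 = 73/24.27 = 3.008
ln A = ln(3.008) / 0.311 = 1.1012 / 0.311 = 3.5409
A = e^3.5409 ≈ 34.5 mi²

34 mi²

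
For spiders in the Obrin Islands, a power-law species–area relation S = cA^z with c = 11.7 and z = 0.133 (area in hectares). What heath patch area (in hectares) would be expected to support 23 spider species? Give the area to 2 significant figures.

160 hectares

23 = 11.7 × A^0.133  ⇒  A^0.133 = 23/11.7 = 1.966
ln A = ln(1.966) / 0.133 = 0.6759 / 0.133 = 5.0820
A = e^5.0820 ≈ 161.1 hectares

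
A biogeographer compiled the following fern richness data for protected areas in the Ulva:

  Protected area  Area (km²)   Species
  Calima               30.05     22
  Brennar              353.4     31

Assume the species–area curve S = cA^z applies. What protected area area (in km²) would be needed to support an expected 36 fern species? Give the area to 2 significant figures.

z = ln(31/22) / ln(353.4/30.05) = 0.3429 / 2.4647 = 0.1391
c = 22 / 30.05^0.1391 = 22 / 1.606 = 13.7
A = (36/13.7)^(1/0.1391) ⇒ ln A = ln(2.627)/0.1391 = 6.9423
A = e^6.9423 ≈ 1035 km²

1000 km²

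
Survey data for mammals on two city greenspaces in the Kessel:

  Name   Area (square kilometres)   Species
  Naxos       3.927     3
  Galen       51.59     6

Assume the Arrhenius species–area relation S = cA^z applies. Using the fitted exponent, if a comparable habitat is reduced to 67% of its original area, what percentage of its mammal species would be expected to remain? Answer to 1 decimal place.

z = ln(6/3) / ln(51.59/3.927) = 0.6931 / 2.5755 = 0.2691
S_new/S_old = (A_new/A_old)^z = 0.67^0.2691 = exp(0.2691 × -0.4005) = 0.8978

89.8%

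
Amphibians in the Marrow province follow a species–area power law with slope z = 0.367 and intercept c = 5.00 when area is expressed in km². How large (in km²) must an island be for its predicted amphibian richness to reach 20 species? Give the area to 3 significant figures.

43.7 km²

20 = 5 × A^0.367  ⇒  A^0.367 = 20/5 = 4
ln A = ln(4) / 0.367 = 1.3863 / 0.367 = 3.7774
A = e^3.7774 ≈ 43.7 km²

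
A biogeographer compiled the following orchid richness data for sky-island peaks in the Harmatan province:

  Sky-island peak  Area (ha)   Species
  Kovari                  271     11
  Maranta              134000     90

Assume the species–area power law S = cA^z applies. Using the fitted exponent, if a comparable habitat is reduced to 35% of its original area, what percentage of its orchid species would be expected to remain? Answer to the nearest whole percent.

z = ln(90/11) / ln(134000/271) = 2.1019 / 6.2035 = 0.3388
S_new/S_old = (A_new/A_old)^z = 0.35^0.3388 = exp(0.3388 × -1.0498) = 0.7007

70%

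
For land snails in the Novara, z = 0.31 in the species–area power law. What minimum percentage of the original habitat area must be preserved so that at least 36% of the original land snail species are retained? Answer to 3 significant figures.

3.70%

Need (A_new/A_old)^0.31 = 0.36, so A_new/A_old = 0.36^(1/0.31) = 0.36^3.226
ln(A_new/A_old) = ln 0.36 / 0.31 = -1.0217 / 0.31 = -3.2956
A_new/A_old = e^-3.2956 ≈ 0.03704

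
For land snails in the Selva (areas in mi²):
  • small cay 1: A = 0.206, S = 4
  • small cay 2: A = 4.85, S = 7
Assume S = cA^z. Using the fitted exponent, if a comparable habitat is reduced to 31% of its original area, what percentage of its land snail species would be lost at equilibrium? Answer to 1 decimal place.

z = ln(7/4) / ln(4.85/0.206) = 0.5596 / 3.1589 = 0.1772
S_new/S_old = (A_new/A_old)^z = 0.31^0.1772 = exp(0.1772 × -1.1712) = 0.8126
Fraction lost = 1 − 0.8126 = 0.1874

18.7%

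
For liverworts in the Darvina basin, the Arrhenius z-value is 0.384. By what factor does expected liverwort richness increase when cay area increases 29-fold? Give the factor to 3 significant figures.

S₂/S₁ = (A₂/A₁)^z = 29^0.384
ln(S₂/S₁) = 0.384 × ln 29 = 0.384 × 3.3673 = 1.2930
S₂/S₁ = e^1.2930 ≈ 3.644

3.64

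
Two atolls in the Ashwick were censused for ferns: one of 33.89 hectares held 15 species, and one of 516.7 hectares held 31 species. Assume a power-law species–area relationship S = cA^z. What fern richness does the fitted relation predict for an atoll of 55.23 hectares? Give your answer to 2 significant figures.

z = ln(31/15) / ln(516.7/33.89) = 0.7259 / 2.7243 = 0.2665
c = 15 / 33.89^0.2665 = 15 / 2.557 = 5.867
S₃ = 5.867 × 55.23^0.2665 = 5.867 × 2.912 ≈ 17.08

17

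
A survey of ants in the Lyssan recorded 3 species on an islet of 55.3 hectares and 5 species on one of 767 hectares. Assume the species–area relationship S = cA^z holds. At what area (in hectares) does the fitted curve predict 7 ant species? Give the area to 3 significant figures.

z = ln(5/3) / ln(767/55.3) = 0.5108 / 2.6297 = 0.1943
c = 3 / 55.3^0.1943 = 3 / 2.18 = 1.376
A = (7/1.376)^(1/0.1943) ⇒ ln A = ln(5.087)/0.1943 = 8.3746
A = e^8.3746 ≈ 4336 hectares

4340 hectares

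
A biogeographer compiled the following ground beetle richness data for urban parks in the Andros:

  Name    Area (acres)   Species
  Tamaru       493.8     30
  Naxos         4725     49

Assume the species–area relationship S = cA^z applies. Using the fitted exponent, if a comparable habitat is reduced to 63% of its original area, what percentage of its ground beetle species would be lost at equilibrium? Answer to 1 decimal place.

9.5%

z = ln(49/30) / ln(4725/493.8) = 0.4906 / 2.2585 = 0.2172
S_new/S_old = (A_new/A_old)^z = 0.63^0.2172 = exp(0.2172 × -0.4620) = 0.9045
Fraction lost = 1 − 0.9045 = 0.0955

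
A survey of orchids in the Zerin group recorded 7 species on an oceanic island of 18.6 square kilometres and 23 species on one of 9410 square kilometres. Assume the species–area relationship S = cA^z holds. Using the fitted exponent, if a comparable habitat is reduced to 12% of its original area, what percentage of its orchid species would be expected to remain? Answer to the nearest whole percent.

z = ln(23/7) / ln(9410/18.6) = 1.1896 / 6.2264 = 0.1911
S_new/S_old = (A_new/A_old)^z = 0.12^0.1911 = exp(0.1911 × -2.1203) = 0.6669

67%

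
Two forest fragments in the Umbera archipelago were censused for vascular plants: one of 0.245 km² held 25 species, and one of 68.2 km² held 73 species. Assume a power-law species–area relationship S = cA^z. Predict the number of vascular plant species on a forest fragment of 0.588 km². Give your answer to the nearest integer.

z = ln(73/25) / ln(68.2/0.245) = 1.0716 / 5.6289 = 0.1904
c = 25 / 0.245^0.1904 = 25 / 0.7651 = 32.68
S₃ = 32.68 × 0.588^0.1904 = 32.68 × 0.9038 ≈ 29.53

30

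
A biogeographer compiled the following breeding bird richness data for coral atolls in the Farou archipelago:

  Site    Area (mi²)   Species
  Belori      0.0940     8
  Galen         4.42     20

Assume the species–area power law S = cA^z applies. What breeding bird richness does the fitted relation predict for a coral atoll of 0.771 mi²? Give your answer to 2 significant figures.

13

z = ln(20/8) / ln(4.42/0.094) = 0.9163 / 3.8506 = 0.2380
c = 8 / 0.094^0.2380 = 8 / 0.5697 = 14.04
S₃ = 14.04 × 0.771^0.2380 = 14.04 × 0.94 ≈ 13.2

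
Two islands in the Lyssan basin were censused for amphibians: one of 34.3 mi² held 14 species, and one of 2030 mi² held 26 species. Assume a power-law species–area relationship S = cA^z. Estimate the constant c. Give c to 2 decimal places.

z = ln(S₂/S₁) / ln(A₂/A₁) = ln(26/14) / ln(2030/34.3) = 0.6190 / 4.0806 = 0.1517
c = S₁ / A₁^z = 14 / 34.3^0.1517 = 14 / 1.71 = 8.189

8.19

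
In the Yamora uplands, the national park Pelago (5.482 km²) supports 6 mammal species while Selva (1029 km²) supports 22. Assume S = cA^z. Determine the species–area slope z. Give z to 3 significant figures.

Taking logs: ln S = ln c + z ln A, so z = (ln S₂ − ln S₁)/(ln A₂ − ln A₁).
z = ln(22/6) / ln(1029/5.482) = ln(3.667) / ln(187.7) = 1.2993 / 5.2349 = 0.2482

0.248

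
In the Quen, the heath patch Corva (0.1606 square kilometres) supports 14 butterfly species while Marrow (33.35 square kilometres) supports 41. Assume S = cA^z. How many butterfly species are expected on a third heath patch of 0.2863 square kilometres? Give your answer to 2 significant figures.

z = ln(41/14) / ln(33.35/0.1606) = 1.0745 / 5.3359 = 0.2014
c = 14 / 0.1606^0.2014 = 14 / 0.6919 = 20.23
S₃ = 20.23 × 0.2863^0.2014 = 20.23 × 0.7774 ≈ 15.73

16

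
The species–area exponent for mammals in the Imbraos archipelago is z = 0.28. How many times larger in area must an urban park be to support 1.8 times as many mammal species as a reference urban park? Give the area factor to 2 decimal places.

(A₂/A₁)^0.28 = 1.8, so A₂/A₁ = 1.8^(1/0.28) = 1.8^3.571
ln(A₂/A₁) = ln 1.8 / 0.28 = 0.5878 / 0.28 = 2.0992
A₂/A₁ = e^2.0992 ≈ 8.16

8.16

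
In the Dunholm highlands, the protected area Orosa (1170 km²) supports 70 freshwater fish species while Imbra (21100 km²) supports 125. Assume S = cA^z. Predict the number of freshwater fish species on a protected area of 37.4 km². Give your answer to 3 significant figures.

35.1

z = ln(125/70) / ln(21100/1170) = 0.5798 / 2.8923 = 0.2005
c = 70 / 1170^0.2005 = 70 / 4.122 = 16.98
S₃ = 16.98 × 37.4^0.2005 = 16.98 × 2.067 ≈ 35.1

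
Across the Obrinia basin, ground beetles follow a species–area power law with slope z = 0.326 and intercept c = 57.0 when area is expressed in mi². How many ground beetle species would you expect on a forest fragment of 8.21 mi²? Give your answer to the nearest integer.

S = 57 × 8.21^0.326
ln S = ln 57 + 0.326 × ln 8.21 = 4.0431 + 0.326 × 2.1054 = 4.7294
S = e^4.7294 ≈ 113.2

113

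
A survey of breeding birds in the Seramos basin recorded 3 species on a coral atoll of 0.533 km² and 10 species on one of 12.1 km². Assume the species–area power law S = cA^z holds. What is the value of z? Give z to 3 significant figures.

Taking logs: ln S = ln c + z ln A, so z = (ln S₂ − ln S₁)/(ln A₂ − ln A₁).
z = ln(10/3) / ln(12.1/0.533) = ln(3.333) / ln(22.7) = 1.2040 / 3.1224 = 0.3856

0.386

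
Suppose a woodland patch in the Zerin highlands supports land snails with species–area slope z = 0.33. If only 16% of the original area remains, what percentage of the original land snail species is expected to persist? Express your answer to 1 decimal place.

S_new/S_old = (A_new/A_old)^z = 0.16^0.33
= exp(0.33 × ln 0.16) = exp(0.33 × -1.8326) = exp(-0.6048) ≈ 0.5462

54.6%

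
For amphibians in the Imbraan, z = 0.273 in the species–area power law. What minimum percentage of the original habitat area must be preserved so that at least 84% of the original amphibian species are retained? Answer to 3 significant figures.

Need (A_new/A_old)^0.273 = 0.84, so A_new/A_old = 0.84^(1/0.273) = 0.84^3.663
ln(A_new/A_old) = ln 0.84 / 0.273 = -0.1744 / 0.273 = -0.6387
A_new/A_old = e^-0.6387 ≈ 0.528

52.8%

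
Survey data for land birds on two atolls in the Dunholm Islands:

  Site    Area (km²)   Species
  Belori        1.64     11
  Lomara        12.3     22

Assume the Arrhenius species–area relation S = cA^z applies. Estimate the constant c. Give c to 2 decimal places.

9.28

z = ln(S₂/S₁) / ln(A₂/A₁) = ln(22/11) / ln(12.3/1.64) = 0.6931 / 2.0149 = 0.3440
c = S₁ / A₁^z = 11 / 1.64^0.3440 = 11 / 1.186 = 9.279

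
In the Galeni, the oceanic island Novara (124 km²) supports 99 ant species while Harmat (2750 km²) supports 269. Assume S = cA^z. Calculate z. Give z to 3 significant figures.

Taking logs: ln S = ln c + z ln A, so z = (ln S₂ − ln S₁)/(ln A₂ − ln A₁).
z = ln(269/99) / ln(2750/124) = ln(2.717) / ln(22.18) = 0.9996 / 3.0991 = 0.3225

0.323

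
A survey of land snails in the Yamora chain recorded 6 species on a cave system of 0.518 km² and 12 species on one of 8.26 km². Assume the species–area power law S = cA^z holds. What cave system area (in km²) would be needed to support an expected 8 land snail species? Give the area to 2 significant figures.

1.6 km²

z = ln(12/6) / ln(8.26/0.518) = 0.6931 / 2.7692 = 0.2503
c = 6 / 0.518^0.2503 = 6 / 0.8482 = 7.074
A = (8/7.074)^(1/0.2503) ⇒ ln A = ln(1.131)/0.2503 = 0.4915
A = e^0.4915 ≈ 1.635 km²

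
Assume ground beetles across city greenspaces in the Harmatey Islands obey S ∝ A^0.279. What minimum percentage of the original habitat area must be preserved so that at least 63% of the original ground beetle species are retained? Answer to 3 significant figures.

19.1%

Need (A_new/A_old)^0.279 = 0.63, so A_new/A_old = 0.63^(1/0.279) = 0.63^3.584
ln(A_new/A_old) = ln 0.63 / 0.279 = -0.4620 / 0.279 = -1.6560
A_new/A_old = e^-1.6560 ≈ 0.1909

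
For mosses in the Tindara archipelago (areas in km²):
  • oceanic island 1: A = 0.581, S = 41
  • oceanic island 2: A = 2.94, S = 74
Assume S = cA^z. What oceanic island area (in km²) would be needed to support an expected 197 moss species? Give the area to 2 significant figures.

43 km²

z = ln(74/41) / ln(2.94/0.581) = 0.5905 / 1.6214 = 0.3642
c = 41 / 0.581^0.3642 = 41 / 0.8206 = 49.97
A = (197/49.97)^(1/0.3642) ⇒ ln A = ln(3.943)/0.3642 = 3.7670
A = e^3.7670 ≈ 43.25 km²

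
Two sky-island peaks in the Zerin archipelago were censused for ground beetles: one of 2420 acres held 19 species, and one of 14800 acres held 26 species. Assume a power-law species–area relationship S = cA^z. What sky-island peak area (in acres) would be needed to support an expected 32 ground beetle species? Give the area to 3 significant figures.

49100 acres

z = ln(26/19) / ln(14800/2420) = 0.3137 / 1.8109 = 0.1732
c = 19 / 2420^0.1732 = 19 / 3.856 = 4.928
A = (32/4.928)^(1/0.1732) ⇒ ln A = ln(6.494)/0.1732 = 10.8012
A = e^10.8012 ≈ 49078 acres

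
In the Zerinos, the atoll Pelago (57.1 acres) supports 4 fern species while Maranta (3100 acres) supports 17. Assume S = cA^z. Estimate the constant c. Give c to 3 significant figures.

0.924

z = ln(S₂/S₁) / ln(A₂/A₁) = ln(17/4) / ln(3100/57.1) = 1.4469 / 3.9944 = 0.3622
c = S₁ / A₁^z = 4 / 57.1^0.3622 = 4 / 4.328 = 0.9241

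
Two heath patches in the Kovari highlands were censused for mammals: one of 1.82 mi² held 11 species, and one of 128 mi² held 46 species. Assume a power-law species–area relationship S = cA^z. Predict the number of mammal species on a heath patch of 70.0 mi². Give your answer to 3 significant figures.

37.5

z = ln(46/11) / ln(128/1.82) = 1.4307 / 4.2532 = 0.3364
c = 11 / 1.82^0.3364 = 11 / 1.223 = 8.993
S₃ = 8.993 × 70^0.3364 = 8.993 × 4.175 ≈ 37.55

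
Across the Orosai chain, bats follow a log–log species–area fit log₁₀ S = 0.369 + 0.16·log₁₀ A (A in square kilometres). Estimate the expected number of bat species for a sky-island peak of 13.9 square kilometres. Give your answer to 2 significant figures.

3.6

S = 2.339 × 13.9^0.16
ln S = ln 2.339 + 0.16 × ln 13.9 = 0.8497 + 0.16 × 2.6319 = 1.2708
S = e^1.2708 ≈ 3.564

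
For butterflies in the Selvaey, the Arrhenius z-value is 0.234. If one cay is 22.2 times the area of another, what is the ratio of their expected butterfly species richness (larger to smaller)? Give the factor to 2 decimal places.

2.07

S₂/S₁ = (A₂/A₁)^z = 22.2^0.234
ln(S₂/S₁) = 0.234 × ln 22.2 = 0.234 × 3.1001 = 0.7254
S₂/S₁ = e^0.7254 ≈ 2.066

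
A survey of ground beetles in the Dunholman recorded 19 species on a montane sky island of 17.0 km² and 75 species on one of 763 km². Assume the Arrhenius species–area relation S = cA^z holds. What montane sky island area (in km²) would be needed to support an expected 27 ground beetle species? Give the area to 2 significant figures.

45 km²

z = ln(75/19) / ln(763/17) = 1.3730 / 3.8040 = 0.3609
c = 19 / 17^0.3609 = 19 / 2.781 = 6.833
A = (27/6.833)^(1/0.3609) ⇒ ln A = ln(3.951)/0.3609 = 3.8068
A = e^3.8068 ≈ 45 km²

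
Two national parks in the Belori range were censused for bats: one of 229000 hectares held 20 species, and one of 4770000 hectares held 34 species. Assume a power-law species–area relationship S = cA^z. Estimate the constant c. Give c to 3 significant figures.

2.31

z = ln(S₂/S₁) / ln(A₂/A₁) = ln(34/20) / ln(4770000/229000) = 0.5306 / 3.0364 = 0.1748
c = S₁ / A₁^z = 20 / 229000^0.1748 = 20 / 8.643 = 2.314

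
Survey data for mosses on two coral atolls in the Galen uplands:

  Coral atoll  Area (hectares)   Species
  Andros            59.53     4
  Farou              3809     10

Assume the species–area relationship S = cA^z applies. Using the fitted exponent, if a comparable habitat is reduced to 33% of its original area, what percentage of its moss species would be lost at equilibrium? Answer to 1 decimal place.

21.7%

z = ln(10/4) / ln(3809/59.53) = 0.9163 / 4.1586 = 0.2203
S_new/S_old = (A_new/A_old)^z = 0.33^0.2203 = exp(0.2203 × -1.1087) = 0.7833
Fraction lost = 1 − 0.7833 = 0.2167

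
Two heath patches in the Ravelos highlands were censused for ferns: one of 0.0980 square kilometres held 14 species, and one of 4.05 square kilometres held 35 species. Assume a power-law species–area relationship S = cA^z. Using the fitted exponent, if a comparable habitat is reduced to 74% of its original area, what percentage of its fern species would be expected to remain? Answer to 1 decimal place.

z = ln(35/14) / ln(4.05/0.098) = 0.9163 / 3.7215 = 0.2462
S_new/S_old = (A_new/A_old)^z = 0.74^0.2462 = exp(0.2462 × -0.3011) = 0.9285

92.9%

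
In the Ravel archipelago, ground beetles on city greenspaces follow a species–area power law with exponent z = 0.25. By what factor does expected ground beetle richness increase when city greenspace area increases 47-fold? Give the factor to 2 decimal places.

S₂/S₁ = (A₂/A₁)^z = 47^0.25
ln(S₂/S₁) = 0.25 × ln 47 = 0.25 × 3.8501 = 0.9625
S₂/S₁ = e^0.9625 ≈ 2.618

2.62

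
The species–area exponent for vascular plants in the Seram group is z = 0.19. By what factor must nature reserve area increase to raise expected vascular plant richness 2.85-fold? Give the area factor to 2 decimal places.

247.70

(A₂/A₁)^0.19 = 2.85, so A₂/A₁ = 2.85^(1/0.19) = 2.85^5.263
ln(A₂/A₁) = ln 2.85 / 0.19 = 1.0473 / 0.19 = 5.5122
A₂/A₁ = e^5.5122 ≈ 247.7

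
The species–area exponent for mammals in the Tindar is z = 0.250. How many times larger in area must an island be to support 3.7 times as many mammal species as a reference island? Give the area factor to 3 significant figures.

(A₂/A₁)^0.25 = 3.7, so A₂/A₁ = 3.7^(1/0.25) = 3.7^4
ln(A₂/A₁) = ln 3.7 / 0.25 = 1.3083 / 0.25 = 5.2333
A₂/A₁ = e^5.2333 ≈ 187.4

187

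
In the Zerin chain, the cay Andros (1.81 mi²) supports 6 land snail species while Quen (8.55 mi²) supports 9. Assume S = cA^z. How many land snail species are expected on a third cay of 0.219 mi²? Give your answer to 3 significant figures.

3.46

z = ln(9/6) / ln(8.55/1.81) = 0.4055 / 1.5526 = 0.2612
c = 6 / 1.81^0.2612 = 6 / 1.168 = 5.139
S₃ = 5.139 × 0.219^0.2612 = 5.139 × 0.6726 ≈ 3.456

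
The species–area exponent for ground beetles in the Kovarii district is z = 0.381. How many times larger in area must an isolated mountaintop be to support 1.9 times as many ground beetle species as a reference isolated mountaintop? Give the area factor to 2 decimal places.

(A₂/A₁)^0.381 = 1.9, so A₂/A₁ = 1.9^(1/0.381) = 1.9^2.625
ln(A₂/A₁) = ln 1.9 / 0.381 = 0.6419 / 0.381 = 1.6847
A₂/A₁ = e^1.6847 ≈ 5.391

5.39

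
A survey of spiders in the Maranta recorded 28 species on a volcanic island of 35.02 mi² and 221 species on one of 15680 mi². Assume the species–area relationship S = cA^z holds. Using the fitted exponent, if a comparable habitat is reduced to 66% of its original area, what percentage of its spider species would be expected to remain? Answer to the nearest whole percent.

z = ln(221/28) / ln(15680/35.02) = 2.0660 / 6.1042 = 0.3384
S_new/S_old = (A_new/A_old)^z = 0.66^0.3384 = exp(0.3384 × -0.4155) = 0.8688

87%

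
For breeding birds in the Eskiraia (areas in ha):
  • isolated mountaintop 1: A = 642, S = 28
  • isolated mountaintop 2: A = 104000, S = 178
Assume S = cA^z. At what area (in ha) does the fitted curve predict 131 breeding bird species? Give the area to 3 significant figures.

z = ln(178/28) / ln(104000/642) = 1.8496 / 5.0876 = 0.3635
c = 28 / 642^0.3635 = 28 / 10.49 = 2.67
A = (131/2.67)^(1/0.3635) ⇒ ln A = ln(49.07)/0.3635 = 10.7088
A = e^10.7088 ≈ 44749 ha

44700 ha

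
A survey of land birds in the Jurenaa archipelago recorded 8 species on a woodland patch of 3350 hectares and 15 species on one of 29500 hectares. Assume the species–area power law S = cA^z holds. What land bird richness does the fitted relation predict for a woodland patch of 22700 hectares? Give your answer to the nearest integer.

14

z = ln(15/8) / ln(29500/3350) = 0.6286 / 2.1754 = 0.2890
c = 8 / 3350^0.2890 = 8 / 10.44 = 0.7665
S₃ = 0.7665 × 22700^0.2890 = 0.7665 × 18.14 ≈ 13.91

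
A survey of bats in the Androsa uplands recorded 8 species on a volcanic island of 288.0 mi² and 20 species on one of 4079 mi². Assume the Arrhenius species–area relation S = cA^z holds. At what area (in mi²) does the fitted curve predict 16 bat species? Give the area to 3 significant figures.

2140 mi²

z = ln(20/8) / ln(4079/288) = 0.9163 / 2.6506 = 0.3457
c = 8 / 288^0.3457 = 8 / 7.082 = 1.13
A = (16/1.13)^(1/0.3457) ⇒ ln A = ln(14.16)/0.3457 = 7.6681
A = e^7.6681 ≈ 2139 mi²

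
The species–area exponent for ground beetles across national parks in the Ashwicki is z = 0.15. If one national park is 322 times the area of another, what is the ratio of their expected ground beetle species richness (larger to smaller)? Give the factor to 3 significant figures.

2.38

S₂/S₁ = (A₂/A₁)^z = 322^0.15
ln(S₂/S₁) = 0.15 × ln 322 = 0.15 × 5.7746 = 0.8662
S₂/S₁ = e^0.8662 ≈ 2.378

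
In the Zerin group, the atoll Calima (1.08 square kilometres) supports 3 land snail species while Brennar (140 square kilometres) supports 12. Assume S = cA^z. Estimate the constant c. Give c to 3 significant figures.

2.93

z = ln(S₂/S₁) / ln(A₂/A₁) = ln(12/3) / ln(140/1.08) = 1.3863 / 4.8647 = 0.2850
c = S₁ / A₁^z = 3 / 1.08^0.2850 = 3 / 1.022 = 2.935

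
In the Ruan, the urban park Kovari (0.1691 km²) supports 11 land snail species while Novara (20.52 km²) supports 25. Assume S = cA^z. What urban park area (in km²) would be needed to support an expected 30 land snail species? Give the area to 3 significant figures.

z = ln(25/11) / ln(20.52/0.1691) = 0.8210 / 4.7987 = 0.1711
c = 11 / 0.1691^0.1711 = 11 / 0.7378 = 14.91
A = (30/14.91)^(1/0.1711) ⇒ ln A = ln(2.012)/0.1711 = 4.0871
A = e^4.0871 ≈ 59.57 km²

59.6 km²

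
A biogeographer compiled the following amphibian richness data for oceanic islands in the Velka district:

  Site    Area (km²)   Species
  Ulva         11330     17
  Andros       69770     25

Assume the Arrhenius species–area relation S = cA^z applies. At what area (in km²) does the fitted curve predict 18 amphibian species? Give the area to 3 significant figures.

14800 km²

z = ln(25/17) / ln(69770/11330) = 0.3857 / 1.8178 = 0.2122
c = 17 / 11330^0.2122 = 17 / 7.247 = 2.346
A = (18/2.346)^(1/0.2122) ⇒ ln A = ln(7.673)/0.2122 = 9.6046
A = e^9.6046 ≈ 14833 km²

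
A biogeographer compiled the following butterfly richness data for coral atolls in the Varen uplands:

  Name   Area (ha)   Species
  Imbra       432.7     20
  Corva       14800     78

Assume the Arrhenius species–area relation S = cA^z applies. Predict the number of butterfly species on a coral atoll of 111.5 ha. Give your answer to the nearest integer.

z = ln(78/20) / ln(14800/432.7) = 1.3610 / 3.5323 = 0.3853
c = 20 / 432.7^0.3853 = 20 / 10.37 = 1.929
S₃ = 1.929 × 111.5^0.3853 = 1.929 × 6.149 ≈ 11.86

12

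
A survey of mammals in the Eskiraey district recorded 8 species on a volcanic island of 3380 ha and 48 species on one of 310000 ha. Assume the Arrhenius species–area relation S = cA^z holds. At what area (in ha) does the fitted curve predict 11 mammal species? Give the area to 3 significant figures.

7550 ha

z = ln(48/8) / ln(310000/3380) = 1.7918 / 4.5187 = 0.3965
c = 8 / 3380^0.3965 = 8 / 25.08 = 0.319
A = (11/0.319)^(1/0.3965) ⇒ ln A = ln(34.48)/0.3965 = 8.9287
A = e^8.9287 ≈ 7546 ha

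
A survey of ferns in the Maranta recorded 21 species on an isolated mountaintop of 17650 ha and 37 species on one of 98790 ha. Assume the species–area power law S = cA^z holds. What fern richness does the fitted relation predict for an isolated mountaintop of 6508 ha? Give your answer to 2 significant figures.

z = ln(37/21) / ln(98790/17650) = 0.5664 / 1.7223 = 0.3289
c = 21 / 17650^0.3289 = 21 / 24.92 = 0.8426
S₃ = 0.8426 × 6508^0.3289 = 0.8426 × 17.95 ≈ 15.13

15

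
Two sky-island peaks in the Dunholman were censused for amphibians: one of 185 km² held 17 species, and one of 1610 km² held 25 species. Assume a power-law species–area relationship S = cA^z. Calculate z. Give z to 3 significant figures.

Taking logs: ln S = ln c + z ln A, so z = (ln S₂ − ln S₁)/(ln A₂ − ln A₁).
z = ln(25/17) / ln(1610/185) = ln(1.471) / ln(8.703) = 0.3857 / 2.1636 = 0.1782

0.178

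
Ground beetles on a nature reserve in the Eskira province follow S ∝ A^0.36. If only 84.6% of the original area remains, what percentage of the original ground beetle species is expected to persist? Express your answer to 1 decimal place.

94.2%

S_new/S_old = (A_new/A_old)^z = 0.846^0.36
= exp(0.36 × ln 0.846) = exp(0.36 × -0.1672) = exp(-0.0602) ≈ 0.9416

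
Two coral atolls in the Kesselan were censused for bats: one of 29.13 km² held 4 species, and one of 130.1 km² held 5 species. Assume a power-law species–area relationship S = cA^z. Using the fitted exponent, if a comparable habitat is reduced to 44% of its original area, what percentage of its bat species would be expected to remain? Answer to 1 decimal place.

z = ln(5/4) / ln(130.1/29.13) = 0.2231 / 1.4965 = 0.1491
S_new/S_old = (A_new/A_old)^z = 0.44^0.1491 = exp(0.1491 × -0.8210) = 0.8848

88.5%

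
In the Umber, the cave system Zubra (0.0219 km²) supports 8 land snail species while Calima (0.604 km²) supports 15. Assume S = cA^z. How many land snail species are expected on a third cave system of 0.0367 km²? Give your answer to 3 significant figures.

z = ln(15/8) / ln(0.604/0.0219) = 0.6286 / 3.3171 = 0.1895
c = 8 / 0.0219^0.1895 = 8 / 0.4847 = 16.5
S₃ = 16.5 × 0.0367^0.1895 = 16.5 × 0.5346 ≈ 8.822

8.82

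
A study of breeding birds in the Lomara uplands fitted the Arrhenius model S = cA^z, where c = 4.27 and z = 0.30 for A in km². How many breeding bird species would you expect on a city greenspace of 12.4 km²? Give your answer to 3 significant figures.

S = 4.27 × 12.4^0.3
ln S = ln 4.27 + 0.3 × ln 12.4 = 1.4516 + 0.3 × 2.5177 = 2.2069
S = e^2.2069 ≈ 9.088

9.09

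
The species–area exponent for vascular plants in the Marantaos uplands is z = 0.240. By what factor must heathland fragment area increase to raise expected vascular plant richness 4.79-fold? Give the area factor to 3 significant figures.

(A₂/A₁)^0.24 = 4.79, so A₂/A₁ = 4.79^(1/0.24) = 4.79^4.167
ln(A₂/A₁) = ln 4.79 / 0.24 = 1.5665 / 0.24 = 6.5272
A₂/A₁ = e^6.5272 ≈ 683.5

683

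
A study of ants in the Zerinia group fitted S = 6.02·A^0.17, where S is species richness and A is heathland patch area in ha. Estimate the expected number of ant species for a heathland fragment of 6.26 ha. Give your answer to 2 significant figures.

S = 6.02 × 6.26^0.17
ln S = ln 6.02 + 0.17 × ln 6.26 = 1.7951 + 0.17 × 1.8342 = 2.1069
S = e^2.1069 ≈ 8.223

8.2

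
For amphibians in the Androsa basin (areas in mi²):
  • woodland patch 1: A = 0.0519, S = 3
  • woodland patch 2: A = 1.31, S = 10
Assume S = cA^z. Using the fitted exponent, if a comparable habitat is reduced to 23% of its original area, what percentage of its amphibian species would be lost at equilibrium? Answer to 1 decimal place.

42.2%

z = ln(10/3) / ln(1.31/0.0519) = 1.2040 / 3.2285 = 0.3729
S_new/S_old = (A_new/A_old)^z = 0.23^0.3729 = exp(0.3729 × -1.4697) = 0.5781
Fraction lost = 1 − 0.5781 = 0.4219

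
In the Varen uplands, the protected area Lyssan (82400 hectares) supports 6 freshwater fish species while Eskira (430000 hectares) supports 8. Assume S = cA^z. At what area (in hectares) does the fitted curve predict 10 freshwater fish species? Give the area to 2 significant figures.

z = ln(8/6) / ln(430000/82400) = 0.2877 / 1.6522 = 0.1741
c = 6 / 82400^0.1741 = 6 / 7.177 = 0.836
A = (10/0.836)^(1/0.1741) ⇒ ln A = ln(11.96)/0.1741 = 14.2531
A = e^14.2531 ≈ 1548947 hectares

1500000 hectares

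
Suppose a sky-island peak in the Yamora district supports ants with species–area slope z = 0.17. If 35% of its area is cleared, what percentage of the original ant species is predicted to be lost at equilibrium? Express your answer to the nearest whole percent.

S_new/S_old = (A_new/A_old)^z = 0.65^0.17
= exp(0.17 × ln 0.65) = exp(0.17 × -0.4308) = exp(-0.0732) ≈ 0.9294
Fraction lost = 1 − 0.9294 = 0.07062

7%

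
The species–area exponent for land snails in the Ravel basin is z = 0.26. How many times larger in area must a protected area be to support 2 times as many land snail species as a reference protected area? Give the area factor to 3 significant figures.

14.4

(A₂/A₁)^0.26 = 2, so A₂/A₁ = 2^(1/0.26) = 2^3.846
ln(A₂/A₁) = ln 2 / 0.26 = 0.6931 / 0.26 = 2.6660
A₂/A₁ = e^2.6660 ≈ 14.38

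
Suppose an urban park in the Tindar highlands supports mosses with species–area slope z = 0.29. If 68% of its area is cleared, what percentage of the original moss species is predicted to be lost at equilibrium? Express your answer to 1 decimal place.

28.1%

S_new/S_old = (A_new/A_old)^z = 0.32^0.29
= exp(0.29 × ln 0.32) = exp(0.29 × -1.1394) = exp(-0.3304) ≈ 0.7186
Fraction lost = 1 − 0.7186 = 0.2814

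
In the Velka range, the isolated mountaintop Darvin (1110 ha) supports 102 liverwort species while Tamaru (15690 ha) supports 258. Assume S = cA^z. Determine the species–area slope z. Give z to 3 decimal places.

0.350

Taking logs: ln S = ln c + z ln A, so z = (ln S₂ − ln S₁)/(ln A₂ − ln A₁).
z = ln(258/102) / ln(15690/1110) = ln(2.529) / ln(14.14) = 0.9280 / 2.6487 = 0.3504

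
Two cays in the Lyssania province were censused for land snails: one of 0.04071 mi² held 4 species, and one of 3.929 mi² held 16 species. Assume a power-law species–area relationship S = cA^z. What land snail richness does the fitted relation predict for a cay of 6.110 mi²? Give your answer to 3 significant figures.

18.3

z = ln(16/4) / ln(3.929/0.04071) = 1.3863 / 4.5697 = 0.3034
c = 4 / 0.04071^0.3034 = 4 / 0.3786 = 10.56
S₃ = 10.56 × 6.11^0.3034 = 10.56 × 1.732 ≈ 18.29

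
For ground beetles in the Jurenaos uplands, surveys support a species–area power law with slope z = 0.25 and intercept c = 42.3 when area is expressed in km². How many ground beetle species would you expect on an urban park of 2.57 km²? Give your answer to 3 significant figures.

S = 42.3 × 2.57^0.25
ln S = ln 42.3 + 0.25 × ln 2.57 = 3.7448 + 0.25 × 0.9439 = 3.9808
S = e^3.9808 ≈ 53.56

53.6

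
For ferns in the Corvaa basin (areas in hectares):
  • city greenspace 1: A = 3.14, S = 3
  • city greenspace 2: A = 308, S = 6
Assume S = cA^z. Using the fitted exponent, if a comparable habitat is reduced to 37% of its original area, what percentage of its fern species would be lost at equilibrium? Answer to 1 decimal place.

14.0%

z = ln(6/3) / ln(308/3.14) = 0.6931 / 4.5859 = 0.1511
S_new/S_old = (A_new/A_old)^z = 0.37^0.1511 = exp(0.1511 × -0.9943) = 0.8605
Fraction lost = 1 − 0.8605 = 0.1395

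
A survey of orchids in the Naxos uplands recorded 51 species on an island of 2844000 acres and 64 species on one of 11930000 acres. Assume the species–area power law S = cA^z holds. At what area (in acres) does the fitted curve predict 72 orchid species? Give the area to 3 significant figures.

25100000 acres

z = ln(64/51) / ln(11930000/2844000) = 0.2271 / 1.4338 = 0.1584
c = 51 / 2844000^0.1584 = 51 / 10.52 = 4.848
A = (72/4.848)^(1/0.1584) ⇒ ln A = ln(14.85)/0.1584 = 17.0384
A = e^17.0384 ≈ 25099405 acres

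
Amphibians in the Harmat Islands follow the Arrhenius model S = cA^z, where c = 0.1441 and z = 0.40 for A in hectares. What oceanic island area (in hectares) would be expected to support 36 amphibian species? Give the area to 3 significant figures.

986000 hectares

36 = 0.1441 × A^0.4  ⇒  A^0.4 = 36/0.1441 = 249.8
ln A = ln(249.8) / 0.4 = 5.5208 / 0.4 = 13.8019
A = e^13.8019 ≈ 986498 hectares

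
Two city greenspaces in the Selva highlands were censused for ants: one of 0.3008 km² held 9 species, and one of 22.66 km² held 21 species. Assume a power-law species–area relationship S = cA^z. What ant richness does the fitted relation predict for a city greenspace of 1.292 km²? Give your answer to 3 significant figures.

z = ln(21/9) / ln(22.66/0.3008) = 0.8473 / 4.3219 = 0.1960
c = 9 / 0.3008^0.1960 = 9 / 0.7902 = 11.39
S₃ = 11.39 × 1.292^0.1960 = 11.39 × 1.052 ≈ 11.98

12.0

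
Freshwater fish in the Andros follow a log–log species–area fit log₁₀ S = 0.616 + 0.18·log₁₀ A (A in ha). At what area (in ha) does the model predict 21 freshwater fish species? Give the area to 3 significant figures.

8380 ha

21 = 4.13 × A^0.18  ⇒  A^0.18 = 21/4.13 = 5.084
ln A = ln(5.084) / 0.18 = 1.6261 / 0.18 = 9.0341
A = e^9.0341 ≈ 8384 ha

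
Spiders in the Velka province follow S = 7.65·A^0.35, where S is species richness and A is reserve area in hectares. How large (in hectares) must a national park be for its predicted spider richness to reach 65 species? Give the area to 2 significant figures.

450 hectares

65 = 7.65 × A^0.35  ⇒  A^0.35 = 65/7.65 = 8.497
ln A = ln(8.497) / 0.35 = 2.1397 / 0.35 = 6.1134
A = e^6.1134 ≈ 451.9 hectares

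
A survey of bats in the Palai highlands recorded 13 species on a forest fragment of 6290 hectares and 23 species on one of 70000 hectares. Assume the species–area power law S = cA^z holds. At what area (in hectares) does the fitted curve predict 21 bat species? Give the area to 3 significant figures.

z = ln(23/13) / ln(70000/6290) = 0.5705 / 2.4095 = 0.2368
c = 13 / 6290^0.2368 = 13 / 7.934 = 1.639
A = (21/1.639)^(1/0.2368) ⇒ ln A = ln(12.82)/0.2368 = 10.7721
A = e^10.7721 ≈ 47670 hectares

47700 hectares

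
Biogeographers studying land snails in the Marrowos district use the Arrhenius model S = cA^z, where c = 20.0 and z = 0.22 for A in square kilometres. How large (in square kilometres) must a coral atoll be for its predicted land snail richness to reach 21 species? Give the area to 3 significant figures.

21 = 20 × A^0.22  ⇒  A^0.22 = 21/20 = 1.05
ln A = ln(1.05) / 0.22 = 0.0488 / 0.22 = 0.2218
A = e^0.2218 ≈ 1.248 square kilometres

1.25 square kilometres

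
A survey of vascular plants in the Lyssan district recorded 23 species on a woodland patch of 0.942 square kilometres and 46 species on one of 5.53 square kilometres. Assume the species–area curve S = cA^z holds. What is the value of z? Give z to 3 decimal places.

Taking logs: ln S = ln c + z ln A, so z = (ln S₂ − ln S₁)/(ln A₂ − ln A₁).
z = ln(46/23) / ln(5.53/0.942) = ln(2) / ln(5.87) = 0.6931 / 1.7699 = 0.3916

0.392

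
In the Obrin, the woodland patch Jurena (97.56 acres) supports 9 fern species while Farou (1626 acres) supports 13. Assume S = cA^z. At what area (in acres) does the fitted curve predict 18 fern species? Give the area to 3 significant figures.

19600 acres

z = ln(13/9) / ln(1626/97.56) = 0.3677 / 2.8134 = 0.1307
c = 9 / 97.56^0.1307 = 9 / 1.82 = 4.946
A = (18/4.946)^(1/0.1307) ⇒ ln A = ln(3.639)/0.1307 = 9.8836
A = e^9.8836 ≈ 19607 acres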